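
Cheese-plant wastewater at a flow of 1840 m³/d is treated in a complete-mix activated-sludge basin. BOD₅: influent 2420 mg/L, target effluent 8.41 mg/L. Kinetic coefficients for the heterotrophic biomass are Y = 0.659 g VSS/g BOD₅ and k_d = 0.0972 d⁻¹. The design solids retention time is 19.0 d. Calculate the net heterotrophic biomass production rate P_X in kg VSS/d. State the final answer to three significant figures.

P_X ≈ 1030 kg VSS/d

Y_obs = Y / (1 + k_d θ_c) = 0.659 / (1 + 0.0972 × 19.0) = 0.659 / 2.847 = 0.2315.
ΔS = 2420 − 8.41 = 2412 mg/L, so the substrate removal rate is 1840 × 2412/1000 = 4437 kg BOD₅/d.
So the net sludge growth is P_X = 0.2315 × 4437 = 1027 kg VSS/d.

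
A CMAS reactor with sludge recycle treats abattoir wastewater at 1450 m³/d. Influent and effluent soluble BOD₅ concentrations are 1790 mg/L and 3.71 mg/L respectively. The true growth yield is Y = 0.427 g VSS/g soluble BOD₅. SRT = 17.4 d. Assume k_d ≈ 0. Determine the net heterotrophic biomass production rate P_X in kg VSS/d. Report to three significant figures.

Since k_d ≈ 0, Y_obs = Y = 0.427 g VSS/g soluble BOD₅.
Q·(S₀ − S) = 1450 × (1790 − 3.71) × 10⁻³ = 2590 kg/d removed.
So the net sludge growth is P_X = 0.4270 × 2590 = 1106 kg VSS/d.

P_X ≈ 1110 kg VSS/d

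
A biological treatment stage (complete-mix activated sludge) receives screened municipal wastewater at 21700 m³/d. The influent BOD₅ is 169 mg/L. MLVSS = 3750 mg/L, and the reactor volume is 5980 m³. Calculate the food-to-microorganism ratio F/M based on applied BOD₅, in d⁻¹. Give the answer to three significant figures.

F/M = applied load / biomass = Q·S₀/(V·X) = 21700 × 169 / (5980 × 3750) = 0.1635 d⁻¹.

F/M ≈ 0.164 d⁻¹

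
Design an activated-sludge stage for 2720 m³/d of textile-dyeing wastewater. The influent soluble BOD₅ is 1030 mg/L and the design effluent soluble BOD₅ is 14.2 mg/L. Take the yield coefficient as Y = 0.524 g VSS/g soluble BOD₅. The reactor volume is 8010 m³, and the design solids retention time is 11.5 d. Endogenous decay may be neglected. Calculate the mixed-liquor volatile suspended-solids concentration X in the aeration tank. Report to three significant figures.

X = Y·Q·ΔS·θ_c / V = 0.524 × 2720 × (1030 − 14.2) × 11.5 / 8010 = 2079 mg/L.

X ≈ 2080 mg/L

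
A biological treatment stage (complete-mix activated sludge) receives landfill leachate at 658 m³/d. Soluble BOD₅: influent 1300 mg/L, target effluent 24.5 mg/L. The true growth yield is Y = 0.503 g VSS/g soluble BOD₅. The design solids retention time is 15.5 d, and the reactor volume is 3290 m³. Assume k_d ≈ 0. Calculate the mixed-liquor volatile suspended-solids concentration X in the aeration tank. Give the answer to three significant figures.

X ≈ 1990 mg/L

X = Y·Q·ΔS·θ_c / V = 0.503 × 658 × (1300 − 24.5) × 15.5 / 3290 = 1989 mg/L.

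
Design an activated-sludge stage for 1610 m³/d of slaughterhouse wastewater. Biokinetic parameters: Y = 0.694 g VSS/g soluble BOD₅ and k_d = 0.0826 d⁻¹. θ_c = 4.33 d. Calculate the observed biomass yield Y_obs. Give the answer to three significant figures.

Y_obs = Y / (1 + k_d θ_c) = 0.694 / (1 + 0.0826 × 4.33) = 0.694 / 1.358 = 0.5112.

Y_obs ≈ 0.511 g VSS/g soluble BOD₅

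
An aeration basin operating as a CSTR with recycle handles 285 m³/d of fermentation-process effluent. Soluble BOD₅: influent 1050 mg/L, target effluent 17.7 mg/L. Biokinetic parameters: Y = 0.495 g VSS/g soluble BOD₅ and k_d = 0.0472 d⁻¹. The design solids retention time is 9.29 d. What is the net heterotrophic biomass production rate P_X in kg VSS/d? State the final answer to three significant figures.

P_X ≈ 101 kg VSS/d

Correct the yield for decay: Y_obs = Y/(1 + k_d θ_c) = 0.495 / (1 + 0.0472 × 9.29) = 0.495 / 1.438 = 0.3441.
Mass of soluble BOD₅ removed per day: Q(S₀ − S) = 285 × 1032 g/m³ = 294.2 kg/d.
Net biomass production P_X = Y_obs × Q·(S₀ − S) = 0.3441 × 294.2 = 101.2 kg VSS/d.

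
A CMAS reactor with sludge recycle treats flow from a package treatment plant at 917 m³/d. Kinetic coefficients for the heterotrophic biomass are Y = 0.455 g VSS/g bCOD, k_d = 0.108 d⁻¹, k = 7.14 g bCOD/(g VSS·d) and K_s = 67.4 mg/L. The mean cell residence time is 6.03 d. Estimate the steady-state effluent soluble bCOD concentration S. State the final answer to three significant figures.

Effluent substrate depends only on kinetics and SRT: S = K_s(1 + k_d θ_c) / [θ_c(Yk − k_d) − 1] = 67.4 × (1 + 0.108 × 6.03) / [6.03 × (0.455 × 7.14 − 0.108) − 1] = 111.3 / 17.94 = 6.204 mg/L.

S ≈ 6.20 mg/L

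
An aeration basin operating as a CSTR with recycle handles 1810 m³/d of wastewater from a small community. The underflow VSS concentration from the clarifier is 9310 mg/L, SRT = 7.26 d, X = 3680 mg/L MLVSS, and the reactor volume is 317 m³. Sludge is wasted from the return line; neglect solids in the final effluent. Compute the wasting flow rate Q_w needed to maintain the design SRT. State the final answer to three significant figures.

Q_w ≈ 17.3 m³/d

θ_c = V·X/(Q_w·X_r) when wasting from the recycle, so Q_w = V·X/(θ_c·X_r) = 317.0 × 3680 / (7.26 × 9310) = 17.26 m³/d.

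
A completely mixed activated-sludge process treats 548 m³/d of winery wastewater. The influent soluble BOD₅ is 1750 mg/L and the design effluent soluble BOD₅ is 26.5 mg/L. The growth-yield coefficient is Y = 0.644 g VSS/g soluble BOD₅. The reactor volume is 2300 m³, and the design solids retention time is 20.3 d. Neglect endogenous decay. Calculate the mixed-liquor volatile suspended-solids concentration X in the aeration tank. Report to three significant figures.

From V·X = Y·Q·(S₀ − S)·θ_c (decay neglected): X = 0.644 × 548 × (1750 − 26.5) × 20.3 / 2300 = 5368 mg/L.

X ≈ 5370 mg/L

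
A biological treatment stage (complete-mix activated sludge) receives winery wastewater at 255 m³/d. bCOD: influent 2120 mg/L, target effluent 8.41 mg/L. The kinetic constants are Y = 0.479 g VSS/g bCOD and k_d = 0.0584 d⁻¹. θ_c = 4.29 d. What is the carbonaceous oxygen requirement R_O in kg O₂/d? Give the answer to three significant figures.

Y_obs = Y / (1 + k_d θ_c) = 0.479 / (1 + 0.0584 × 4.29) = 0.479 / 1.251 = 0.3830.
ΔS = 2120 − 8.41 = 2112 mg/L, so the substrate removal rate is 255 × 2112/1000 = 538.5 kg bCOD/d.
Net sludge production P_X = 0.3830 × 538.5 = 206.2 kg VSS/d.
R_O = Q·(S₀ − S) − 1.42·P_X = 538.5 − 1.42 × 206.2 = 245.6 kg O₂/d.

R_O ≈ 246 kg O₂/d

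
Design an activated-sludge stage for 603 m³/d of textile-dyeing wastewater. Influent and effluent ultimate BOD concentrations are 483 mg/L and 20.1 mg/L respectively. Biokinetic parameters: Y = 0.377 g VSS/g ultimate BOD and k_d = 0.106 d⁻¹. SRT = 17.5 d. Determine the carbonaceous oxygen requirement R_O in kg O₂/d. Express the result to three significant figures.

Y_obs = Y / (1 + k_d θ_c) = 0.377 / (1 + 0.106 × 17.5) = 0.377 / 2.855 = 0.1320.
ΔS = 483 − 20.1 = 462.9 mg/L, so the substrate removal rate is 603 × 462.9/1000 = 279.1 kg ultimate BOD/d.
P_X = Y_obs·Q·(S₀ − S) = 0.1320 × 279.1 = 36.86 kg VSS/d.
R_O = Q·(S₀ − S) − 1.42·P_X = 279.1 − 1.42 × 36.86 = 226.8 kg O₂/d.

R_O ≈ 227 kg O₂/d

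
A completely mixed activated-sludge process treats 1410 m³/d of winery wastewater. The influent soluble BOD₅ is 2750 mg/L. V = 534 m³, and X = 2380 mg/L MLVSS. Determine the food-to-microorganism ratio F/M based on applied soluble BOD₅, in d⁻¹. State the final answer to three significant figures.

F/M = applied load / biomass = Q·S₀/(V·X) = 1410 × 2750 / (534.0 × 2380) = 3.051 d⁻¹.

F/M ≈ 3.05 d⁻¹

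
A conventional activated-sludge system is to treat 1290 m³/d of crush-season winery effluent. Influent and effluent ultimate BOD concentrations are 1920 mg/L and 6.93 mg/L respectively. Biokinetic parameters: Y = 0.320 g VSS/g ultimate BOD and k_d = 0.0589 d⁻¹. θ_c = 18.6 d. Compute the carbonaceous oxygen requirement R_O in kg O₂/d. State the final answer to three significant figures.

Observed yield with endogenous decay: Y_obs = Y / (1 + k_d·θ_c) = 0.320 / (1 + 0.0589 × 18.6) = 0.320 / 2.096 = 0.1527 g VSS/g ultimate BOD.
Q·(S₀ − S) = 1290 × (1920 − 6.93) × 10⁻³ = 2468 kg/d removed.
Biomass synthesised: P_X = Y_obs × 2468 = 376.9 kg VSS/d.
R_O = Q·ΔS − 1.42 P_X = 2468 − 535.1 = 1933 kg O₂/d.

R_O ≈ 1930 kg O₂/d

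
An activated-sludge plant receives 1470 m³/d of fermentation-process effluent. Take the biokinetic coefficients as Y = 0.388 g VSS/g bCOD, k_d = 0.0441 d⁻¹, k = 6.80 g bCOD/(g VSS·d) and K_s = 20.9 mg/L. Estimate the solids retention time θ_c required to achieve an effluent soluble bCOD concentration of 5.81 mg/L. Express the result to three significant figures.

From 1/θ_c = Y·k·S/(K_s + S) − k_d: Y·k·S/(K_s+S) = 0.388 × 6.80 × 5.81 / (20.9 + 5.81) = 0.5739 d⁻¹.
θ_c = 1/(μ − k_d) = 1/(0.5739 − 0.0441) = 1/0.5298 = 1.887 d.

θ_c ≈ 1.89 d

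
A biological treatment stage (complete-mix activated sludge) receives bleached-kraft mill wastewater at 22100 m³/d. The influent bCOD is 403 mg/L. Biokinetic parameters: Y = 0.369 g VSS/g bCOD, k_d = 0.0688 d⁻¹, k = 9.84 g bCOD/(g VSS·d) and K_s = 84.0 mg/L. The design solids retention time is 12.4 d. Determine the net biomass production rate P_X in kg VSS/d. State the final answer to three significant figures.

P_X ≈ 1760 kg VSS/d

Effluent substrate depends only on kinetics and SRT: S = K_s(1 + k_d θ_c) / [θ_c(Yk − k_d) − 1] = 84.0 × (1 + 0.0688 × 12.4) / [12.4 × (0.369 × 9.84 − 0.0688) − 1] = 155.7 / 43.17 = 3.606 mg/L.
Y_obs = Y / (1 + k_d θ_c) = 0.369 / (1 + 0.0688 × 12.4) = 0.369 / 1.853 = 0.1991.
ΔS = 403 − 3.61 = 399.4 mg/L, so the substrate removal rate is 22100 × 399.4/1000 = 8827 kg bCOD/d.
So the net sludge growth is P_X = 0.1991 × 8827 = 1758 kg VSS/d.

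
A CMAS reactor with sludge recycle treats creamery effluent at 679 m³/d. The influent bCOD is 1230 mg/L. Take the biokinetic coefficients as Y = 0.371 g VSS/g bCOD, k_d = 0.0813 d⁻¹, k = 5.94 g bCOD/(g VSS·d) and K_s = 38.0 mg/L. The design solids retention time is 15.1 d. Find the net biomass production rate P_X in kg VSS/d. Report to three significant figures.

Effluent substrate depends only on kinetics and SRT: S = K_s(1 + k_d θ_c) / [θ_c(Yk − k_d) − 1] = 38.0 × (1 + 0.0813 × 15.1) / [15.1 × (0.371 × 5.94 − 0.0813) − 1] = 84.65 / 31.05 = 2.726 mg/L.
Y_obs = Y / (1 + k_d θ_c) = 0.371 / (1 + 0.0813 × 15.1) = 0.371 / 2.228 = 0.1665.
Q·(S₀ − S) = 679 × (1230 − 2.73) × 10⁻³ = 833.3 kg/d removed.
P_X = Y_obs · Q(S₀ − S) = 0.1665 × 833.3 = 138.8 kg VSS/d.

P_X ≈ 139 kg VSS/d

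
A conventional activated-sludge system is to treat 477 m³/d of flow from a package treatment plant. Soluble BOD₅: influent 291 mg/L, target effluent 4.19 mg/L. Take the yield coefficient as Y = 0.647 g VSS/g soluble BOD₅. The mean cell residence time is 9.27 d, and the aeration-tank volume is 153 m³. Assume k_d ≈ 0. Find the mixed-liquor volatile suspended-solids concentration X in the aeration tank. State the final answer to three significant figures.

From V·X = Y·Q·(S₀ − S)·θ_c (decay neglected): X = 0.647 × 477 × (291 − 4.19) × 9.27 / 153 = 5363 mg/L.

X ≈ 5360 mg/L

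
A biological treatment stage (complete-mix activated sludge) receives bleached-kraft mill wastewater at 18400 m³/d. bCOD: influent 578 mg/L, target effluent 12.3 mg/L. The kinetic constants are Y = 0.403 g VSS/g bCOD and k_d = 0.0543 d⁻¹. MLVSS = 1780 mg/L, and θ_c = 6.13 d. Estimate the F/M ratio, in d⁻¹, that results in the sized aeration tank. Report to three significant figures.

F/M ≈ 0.551 d⁻¹

Rearranging the biomass balance for a CMAS with decay, V = Y·Q·ΔS·θ_c / [X·(1+k_d θ_c)] = 0.403 × 18400 × (578 − 12.3) × 6.13 / [1780 × (1 + 0.0543 × 6.13)] = 2.57×10^7 / 2372 = 10838 m³.
Food-to-microorganism ratio F/M = Q S₀ / (V X) = 18400 × 578 / (10838 × 1780) = 0.5513 d⁻¹.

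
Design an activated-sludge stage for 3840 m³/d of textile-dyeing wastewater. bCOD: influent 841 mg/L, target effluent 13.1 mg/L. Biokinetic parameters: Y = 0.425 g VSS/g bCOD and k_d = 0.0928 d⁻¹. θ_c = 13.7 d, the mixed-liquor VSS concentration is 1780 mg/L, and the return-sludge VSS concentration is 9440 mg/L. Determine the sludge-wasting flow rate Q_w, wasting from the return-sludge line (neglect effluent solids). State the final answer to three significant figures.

Steady-state biomass mass balance: V·X·(1 + k_d·θ_c) = Y·Q·(S₀ − S)·θ_c, so V = 0.425 × 3840 × (841 − 13.1) × 13.7 / [1780 × (1 + 0.0928 × 13.7)] = 1.85×10^7 / 4043 = 4578 m³.
θ_c = V·X/(Q_w·X_r) when wasting from the recycle, so Q_w = V·X/(θ_c·X_r) = 4578 × 1780 / (13.7 × 9440) = 63.01 m³/d.

Q_w ≈ 63.0 m³/d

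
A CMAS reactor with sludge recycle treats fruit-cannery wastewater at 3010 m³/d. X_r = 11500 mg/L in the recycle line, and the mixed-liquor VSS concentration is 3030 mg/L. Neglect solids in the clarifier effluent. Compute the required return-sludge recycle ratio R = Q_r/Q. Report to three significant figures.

R ≈ 0.358

R = Q_r/Q = X/(X_r − X) = 3030 / (11500 − 3030) = 0.3577.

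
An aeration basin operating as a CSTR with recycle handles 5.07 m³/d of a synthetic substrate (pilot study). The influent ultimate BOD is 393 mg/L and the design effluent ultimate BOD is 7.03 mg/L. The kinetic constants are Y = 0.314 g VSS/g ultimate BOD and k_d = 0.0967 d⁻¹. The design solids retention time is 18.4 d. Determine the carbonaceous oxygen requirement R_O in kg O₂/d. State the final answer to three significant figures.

R_O ≈ 1.64 kg O₂/d

The observed yield is Y_obs = Y/(1 + k_d·θ_c) = 0.314 / (1 + 0.0967 × 18.4) = 0.314 / 2.779 = 0.1130 g VSS per g ultimate BOD removed.
Substrate removed = Q·(S₀ − S) = 5.07 m³/d × (393 − 7.03) g/m³ = 1.96×10^3 g/d = 1.957 kg/d.
Biomass synthesised: P_X = Y_obs × 1.957 = 0.2211 kg VSS/d.
R_O = Q·(S₀ − S) − 1.42·P_X = 1.957 − 1.42 × 0.2211 = 1.643 kg O₂/d.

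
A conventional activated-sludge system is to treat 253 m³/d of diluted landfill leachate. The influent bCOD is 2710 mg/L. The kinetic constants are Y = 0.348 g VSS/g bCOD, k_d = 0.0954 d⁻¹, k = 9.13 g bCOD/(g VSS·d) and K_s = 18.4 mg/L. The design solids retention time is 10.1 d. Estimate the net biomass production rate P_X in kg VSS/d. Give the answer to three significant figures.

P_X ≈ 121 kg VSS/d

For a completely mixed reactor with recycle the Lawrence–McCarty relation gives S = K_s·(1 + k_d·θ_c) / [θ_c·(Y·k − k_d) − 1] = 18.4 × (1 + 0.0954 × 10.1) / [10.1 × (0.348 × 9.13 − 0.0954) − 1] = 36.13 / 30.13 = 1.199 mg/L.
The observed yield is Y_obs = Y/(1 + k_d·θ_c) = 0.348 / (1 + 0.0954 × 10.1) = 0.348 / 1.964 = 0.1772 g VSS per g bCOD removed.
Substrate removed = Q·(S₀ − S) = 253 m³/d × (2710 − 1.20) g/m³ = 6.85×10^5 g/d = 685.3 kg/d.
Biomass produced: P_X = Y_obs·Q·ΔS = 0.1772 × 685.3 ≈ 121.5 kg VSS/d.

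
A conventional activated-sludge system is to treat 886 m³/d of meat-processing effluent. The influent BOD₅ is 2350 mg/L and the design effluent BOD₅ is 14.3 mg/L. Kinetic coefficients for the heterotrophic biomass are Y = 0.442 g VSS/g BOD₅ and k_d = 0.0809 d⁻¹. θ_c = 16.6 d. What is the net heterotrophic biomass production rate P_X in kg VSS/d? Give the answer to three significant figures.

Observed yield with endogenous decay: Y_obs = Y / (1 + k_d·θ_c) = 0.442 / (1 + 0.0809 × 16.6) = 0.442 / 2.343 = 0.1887 g VSS/g BOD₅.
Mass of BOD₅ removed per day: Q(S₀ − S) = 886 × 2336 g/m³ = 2069 kg/d.
Biomass produced: P_X = Y_obs·Q·ΔS = 0.1887 × 2069 ≈ 390.4 kg VSS/d.

P_X ≈ 390 kg VSS/d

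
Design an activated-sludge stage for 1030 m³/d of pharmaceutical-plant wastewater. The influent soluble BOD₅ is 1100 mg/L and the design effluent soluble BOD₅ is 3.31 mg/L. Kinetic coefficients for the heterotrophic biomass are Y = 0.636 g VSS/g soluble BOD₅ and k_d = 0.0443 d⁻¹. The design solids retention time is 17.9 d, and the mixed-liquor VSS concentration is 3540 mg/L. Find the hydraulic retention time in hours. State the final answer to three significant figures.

τ ≈ 47.2 h

Rearranging the biomass balance for a CMAS with decay, V = Y·Q·ΔS·θ_c / [X·(1+k_d θ_c)] = 0.636 × 1030 × (1100 − 3.31) × 17.9 / [3540 × (1 + 0.0443 × 17.9)] = 1.29×10^7 / 6347 = 2026 m³.
Hydraulic retention time τ = V/Q = 2026 / 1030 = 1.967 d = 47.21 h.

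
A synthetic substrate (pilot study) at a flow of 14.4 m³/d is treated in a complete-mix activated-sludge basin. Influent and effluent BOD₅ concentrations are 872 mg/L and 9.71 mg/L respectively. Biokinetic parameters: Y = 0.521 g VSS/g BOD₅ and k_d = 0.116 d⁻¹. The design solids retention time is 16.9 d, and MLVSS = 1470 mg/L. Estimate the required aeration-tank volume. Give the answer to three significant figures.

V ≈ 25.1 m³

Steady-state biomass mass balance: V·X·(1 + k_d·θ_c) = Y·Q·(S₀ − S)·θ_c, so V = 0.521 × 14.4 × (872 − 9.71) × 16.9 / [1470 × (1 + 0.116 × 16.9)] = 1.09×10^5 / 4352 = 25.12 m³.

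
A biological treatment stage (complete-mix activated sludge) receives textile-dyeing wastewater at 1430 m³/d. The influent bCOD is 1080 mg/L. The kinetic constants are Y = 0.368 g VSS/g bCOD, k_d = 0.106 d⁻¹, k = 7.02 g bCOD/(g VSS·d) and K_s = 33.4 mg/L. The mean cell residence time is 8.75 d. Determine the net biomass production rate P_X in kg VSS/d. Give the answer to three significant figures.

P_X ≈ 294 kg VSS/d

Effluent substrate depends only on kinetics and SRT: S = K_s(1 + k_d θ_c) / [θ_c(Yk − k_d) − 1] = 33.4 × (1 + 0.106 × 8.75) / [8.75 × (0.368 × 7.02 − 0.106) − 1] = 64.38 / 20.68 = 3.114 mg/L.
Observed yield with endogenous decay: Y_obs = Y / (1 + k_d·θ_c) = 0.368 / (1 + 0.106 × 8.75) = 0.368 / 1.927 = 0.1909 g VSS/g bCOD.
ΔS = 1080 − 3.11 = 1077 mg/L, so the substrate removal rate is 1430 × 1077/1000 = 1540 kg bCOD/d.
P_X = Y_obs · Q(S₀ − S) = 0.1909 × 1540 = 294.0 kg VSS/d.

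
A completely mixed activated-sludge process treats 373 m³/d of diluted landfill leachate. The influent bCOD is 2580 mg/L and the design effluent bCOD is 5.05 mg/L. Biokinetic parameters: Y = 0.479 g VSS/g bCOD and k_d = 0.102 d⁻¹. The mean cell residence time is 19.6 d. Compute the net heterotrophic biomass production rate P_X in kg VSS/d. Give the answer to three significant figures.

P_X ≈ 153 kg VSS/d

Y_obs = Y / (1 + k_d θ_c) = 0.479 / (1 + 0.102 × 19.6) = 0.479 / 2.999 = 0.1597.
Substrate removed = Q·(S₀ − S) = 373 m³/d × (2580 − 5.05) g/m³ = 9.6×10^5 g/d = 960.5 kg/d.
Biomass produced: P_X = Y_obs·Q·ΔS = 0.1597 × 960.5 ≈ 153.4 kg VSS/d.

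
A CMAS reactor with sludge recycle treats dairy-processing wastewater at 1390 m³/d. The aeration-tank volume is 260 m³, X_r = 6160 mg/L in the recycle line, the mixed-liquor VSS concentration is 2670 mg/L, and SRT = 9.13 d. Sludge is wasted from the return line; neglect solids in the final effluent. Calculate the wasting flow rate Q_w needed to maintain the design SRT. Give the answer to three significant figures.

Q_w ≈ 12.3 m³/d

Q_w = (V·X)/(θ_c X_r) = 260.0 × 2670 / (9.13 × 6160) = 12.34 m³/d.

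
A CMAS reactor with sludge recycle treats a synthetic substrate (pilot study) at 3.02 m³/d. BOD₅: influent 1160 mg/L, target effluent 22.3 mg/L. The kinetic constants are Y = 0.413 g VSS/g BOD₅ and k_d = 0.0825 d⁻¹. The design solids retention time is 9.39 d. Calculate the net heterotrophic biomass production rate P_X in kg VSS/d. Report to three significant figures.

Y_obs = Y / (1 + k_d θ_c) = 0.413 / (1 + 0.0825 × 9.39) = 0.413 / 1.775 = 0.2327.
Mass of BOD₅ removed per day: Q(S₀ − S) = 3.02 × 1138 g/m³ = 3.436 kg/d.
P_X = Y_obs · Q(S₀ − S) = 0.2327 × 3.436 = 0.7996 kg VSS/d.

P_X ≈ 0.800 kg VSS/d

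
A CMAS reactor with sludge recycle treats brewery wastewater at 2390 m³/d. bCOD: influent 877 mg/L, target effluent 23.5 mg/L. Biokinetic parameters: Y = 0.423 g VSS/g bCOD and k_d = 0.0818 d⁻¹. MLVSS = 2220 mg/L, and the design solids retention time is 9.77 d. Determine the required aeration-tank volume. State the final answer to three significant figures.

From the SRT design equation V = Y Q (S₀−S) θ_c / [X (1 + k_d θ_c)] = 0.423 × 2390 × (877 − 23.5) × 9.77 / [2220 × (1 + 0.0818 × 9.77)] = 8.43×10^6 / 3994 = 2111 m³.

V ≈ 2110 m³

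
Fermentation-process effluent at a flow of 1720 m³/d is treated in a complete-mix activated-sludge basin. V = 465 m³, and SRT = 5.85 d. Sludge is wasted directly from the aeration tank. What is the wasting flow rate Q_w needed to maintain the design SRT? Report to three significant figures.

Q_w ≈ 79.5 m³/d

With mixed-liquor wasting, θ_c = V/Q_w, so Q_w = V/θ_c = 465.0/5.85 = 79.49 m³/d.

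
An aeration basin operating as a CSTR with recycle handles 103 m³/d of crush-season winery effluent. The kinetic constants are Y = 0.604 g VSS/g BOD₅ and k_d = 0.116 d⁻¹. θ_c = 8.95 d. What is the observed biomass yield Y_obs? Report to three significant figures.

Y_obs ≈ 0.296 g VSS/g BOD₅

Y_obs = Y / (1 + k_d θ_c) = 0.604 / (1 + 0.116 × 8.95) = 0.604 / 2.038 = 0.2963.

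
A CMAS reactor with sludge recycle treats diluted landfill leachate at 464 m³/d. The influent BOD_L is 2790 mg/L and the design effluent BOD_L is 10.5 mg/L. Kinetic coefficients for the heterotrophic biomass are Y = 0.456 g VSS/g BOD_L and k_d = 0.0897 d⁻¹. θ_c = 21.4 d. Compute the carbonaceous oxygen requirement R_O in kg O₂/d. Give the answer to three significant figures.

Correct the yield for decay: Y_obs = Y/(1 + k_d θ_c) = 0.456 / (1 + 0.0897 × 21.4) = 0.456 / 2.920 = 0.1562.
Q·(S₀ − S) = 464 × (2790 − 10.5) × 10⁻³ = 1290 kg/d removed.
P_X = Y_obs·Q·(S₀ − S) = 0.1562 × 1290 = 201.4 kg VSS/d.
R_O = Q·(S₀ − S) − 1.42·P_X = 1290 − 1.42 × 201.4 = 1004 kg O₂/d.

R_O ≈ 1000 kg O₂/d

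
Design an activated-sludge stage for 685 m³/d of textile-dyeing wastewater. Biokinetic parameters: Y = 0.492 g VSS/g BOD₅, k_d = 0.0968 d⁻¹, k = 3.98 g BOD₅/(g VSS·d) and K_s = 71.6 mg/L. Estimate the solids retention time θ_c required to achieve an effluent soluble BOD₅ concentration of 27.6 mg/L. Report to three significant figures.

θ_c ≈ 2.23 d

From 1/θ_c = Y·k·S/(K_s + S) − k_d: Y·k·S/(K_s+S) = 0.492 × 3.98 × 27.6 / (71.6 + 27.6) = 0.5448 d⁻¹.
1/θ_c = 0.5448 − 0.0968 = 0.4480 d⁻¹, so θ_c = 2.232 d.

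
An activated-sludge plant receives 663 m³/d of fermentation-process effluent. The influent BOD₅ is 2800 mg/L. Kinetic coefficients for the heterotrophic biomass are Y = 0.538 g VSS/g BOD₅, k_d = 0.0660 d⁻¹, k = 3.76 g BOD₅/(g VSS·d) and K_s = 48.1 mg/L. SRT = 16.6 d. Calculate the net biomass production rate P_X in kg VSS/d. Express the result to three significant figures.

P_X ≈ 476 kg VSS/d

For a completely mixed reactor with recycle the Lawrence–McCarty relation gives S = K_s·(1 + k_d·θ_c) / [θ_c·(Y·k − k_d) − 1] = 48.1 × (1 + 0.0660 × 16.6) / [16.6 × (0.538 × 3.76 − 0.0660) − 1] = 100.8 / 31.48 = 3.202 mg/L.
Y_obs = Y / (1 + k_d θ_c) = 0.538 / (1 + 0.0660 × 16.6) = 0.538 / 2.096 = 0.2567.
Substrate removed = Q·(S₀ − S) = 663 m³/d × (2800 − 3.20) g/m³ = 1.85×10^6 g/d = 1854 kg/d.
So the net sludge growth is P_X = 0.2567 × 1854 = 476.0 kg VSS/d.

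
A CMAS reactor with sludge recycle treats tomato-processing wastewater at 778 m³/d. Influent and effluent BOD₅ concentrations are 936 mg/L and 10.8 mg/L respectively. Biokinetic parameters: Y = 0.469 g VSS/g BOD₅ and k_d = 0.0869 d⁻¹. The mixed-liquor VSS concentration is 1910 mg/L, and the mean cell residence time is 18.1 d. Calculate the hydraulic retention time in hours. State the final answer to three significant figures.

Rearranging the biomass balance for a CMAS with decay, V = Y·Q·ΔS·θ_c / [X·(1+k_d θ_c)] = 0.469 × 778 × (936 − 10.8) × 18.1 / [1910 × (1 + 0.0869 × 18.1)] = 6.11×10^6 / 4914 = 1243 m³.
τ = V/Q = 1243/778 = 1.598 d, or 38.36 h.

τ ≈ 38.4 h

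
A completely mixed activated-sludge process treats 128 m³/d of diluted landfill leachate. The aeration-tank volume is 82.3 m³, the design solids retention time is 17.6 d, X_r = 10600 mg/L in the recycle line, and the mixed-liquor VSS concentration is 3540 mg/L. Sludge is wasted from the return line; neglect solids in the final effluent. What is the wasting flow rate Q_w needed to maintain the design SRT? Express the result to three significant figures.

Q_w ≈ 1.56 m³/d

θ_c = V·X/(Q_w·X_r) when wasting from the recycle, so Q_w = V·X/(θ_c·X_r) = 82.30 × 3540 / (17.6 × 10600) = 1.562 m³/d.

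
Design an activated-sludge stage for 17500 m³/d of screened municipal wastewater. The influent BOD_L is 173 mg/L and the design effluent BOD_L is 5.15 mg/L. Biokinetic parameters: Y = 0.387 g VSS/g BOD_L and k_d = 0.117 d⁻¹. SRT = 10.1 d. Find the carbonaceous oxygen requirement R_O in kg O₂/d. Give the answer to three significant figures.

Y_obs = Y / (1 + k_d θ_c) = 0.387 / (1 + 0.117 × 10.1) = 0.387 / 2.182 = 0.1774.
Mass of BOD_L removed per day: Q(S₀ − S) = 17500 × 167.8 g/m³ = 2937 kg/d.
Net sludge production P_X = 0.1774 × 2937 = 521.0 kg VSS/d.
R_O = Q·ΔS − 1.42 P_X = 2937 − 739.9 = 2197 kg O₂/d.

R_O ≈ 2200 kg O₂/d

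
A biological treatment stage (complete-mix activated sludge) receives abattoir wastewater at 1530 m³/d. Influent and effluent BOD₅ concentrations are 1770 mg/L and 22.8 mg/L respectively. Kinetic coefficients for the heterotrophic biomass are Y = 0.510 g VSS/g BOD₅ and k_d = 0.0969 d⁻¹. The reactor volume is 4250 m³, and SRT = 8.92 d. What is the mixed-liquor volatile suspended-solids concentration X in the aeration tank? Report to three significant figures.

Solving the biomass balance for X: X = Y Q (S₀−S) θ_c / [V (1+k_d θ_c)] = 0.510 × 1530 × (1770 − 22.8) × 8.92 / [4250 × (1 + 0.0969 × 8.92)] = 1535 mg/L.

X ≈ 1530 mg/L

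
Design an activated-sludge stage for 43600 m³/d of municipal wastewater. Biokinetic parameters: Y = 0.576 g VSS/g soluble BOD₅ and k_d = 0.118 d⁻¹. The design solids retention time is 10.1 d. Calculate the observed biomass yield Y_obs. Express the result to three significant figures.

Y_obs = Y / (1 + k_d θ_c) = 0.576 / (1 + 0.118 × 10.1) = 0.576 / 2.192 = 0.2628.

Y_obs ≈ 0.263 g VSS/g soluble BOD₅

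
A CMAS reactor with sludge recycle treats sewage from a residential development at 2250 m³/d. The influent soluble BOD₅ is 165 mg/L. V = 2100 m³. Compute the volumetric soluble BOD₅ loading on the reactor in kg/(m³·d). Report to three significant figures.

L_v = Q S₀ / V = 2250 × 165 × 10⁻³ / 2100 = 0.1768 kg/(m³·d).

L_v ≈ 0.177 kg soluble BOD₅/(m³·d)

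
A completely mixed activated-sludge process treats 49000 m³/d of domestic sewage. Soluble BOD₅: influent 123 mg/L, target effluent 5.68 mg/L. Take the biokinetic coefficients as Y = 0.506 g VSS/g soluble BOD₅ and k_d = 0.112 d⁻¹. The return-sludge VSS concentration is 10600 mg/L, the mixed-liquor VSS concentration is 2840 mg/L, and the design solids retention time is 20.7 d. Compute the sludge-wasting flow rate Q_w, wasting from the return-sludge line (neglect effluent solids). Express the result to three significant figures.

Steady-state biomass mass balance: V·X·(1 + k_d·θ_c) = Y·Q·(S₀ − S)·θ_c, so V = 0.506 × 49000 × (123 − 5.68) × 20.7 / [2840 × (1 + 0.112 × 20.7)] = 6.02×10^7 / 9424 = 6389 m³.
Q_w = (V·X)/(θ_c X_r) = 6389 × 2840 / (20.7 × 10600) = 82.70 m³/d.

Q_w ≈ 82.7 m³/d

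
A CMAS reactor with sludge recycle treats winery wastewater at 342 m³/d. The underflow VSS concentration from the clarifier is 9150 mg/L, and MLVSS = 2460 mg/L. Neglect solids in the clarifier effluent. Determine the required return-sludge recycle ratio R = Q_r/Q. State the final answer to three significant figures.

Mass balance around the secondary clarifier (neglecting effluent solids): R = X / (X_r − X) = 2460 / (9150 − 2460) = 0.3677.

R ≈ 0.368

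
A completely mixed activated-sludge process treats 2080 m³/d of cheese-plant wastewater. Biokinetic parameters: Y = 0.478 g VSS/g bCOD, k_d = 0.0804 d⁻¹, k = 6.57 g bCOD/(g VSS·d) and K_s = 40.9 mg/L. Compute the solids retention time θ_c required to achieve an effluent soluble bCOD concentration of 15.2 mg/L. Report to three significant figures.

From 1/θ_c = Y·k·S/(K_s + S) − k_d: Y·k·S/(K_s+S) = 0.478 × 6.57 × 15.2 / (40.9 + 15.2) = 0.8509 d⁻¹.
θ_c = 1/(μ − k_d) = 1/(0.8509 − 0.0804) = 1/0.7705 = 1.298 d.

θ_c ≈ 1.30 d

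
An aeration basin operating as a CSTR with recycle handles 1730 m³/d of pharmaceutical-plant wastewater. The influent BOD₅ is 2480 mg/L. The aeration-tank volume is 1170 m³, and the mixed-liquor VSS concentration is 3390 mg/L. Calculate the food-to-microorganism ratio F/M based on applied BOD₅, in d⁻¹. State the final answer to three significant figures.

Food-to-microorganism ratio F/M = Q S₀ / (V X) = 1730 × 2480 / (1170 × 3390) = 1.082 d⁻¹.

F/M ≈ 1.08 d⁻¹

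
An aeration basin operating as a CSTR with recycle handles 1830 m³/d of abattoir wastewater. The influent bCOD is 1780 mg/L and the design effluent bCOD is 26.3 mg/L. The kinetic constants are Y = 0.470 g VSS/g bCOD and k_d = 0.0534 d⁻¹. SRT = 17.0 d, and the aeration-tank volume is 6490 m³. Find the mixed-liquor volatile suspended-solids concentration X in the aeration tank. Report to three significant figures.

X ≈ 2070 mg/L

X = Y·Q·ΔS·θ_c / [V·(1 + k_d θ_c)] = 0.470 × 1830 × (1780 − 26.3) × 17.0 / [6490 × (1 + 0.0534 × 17.0)] = 2071 mg/L.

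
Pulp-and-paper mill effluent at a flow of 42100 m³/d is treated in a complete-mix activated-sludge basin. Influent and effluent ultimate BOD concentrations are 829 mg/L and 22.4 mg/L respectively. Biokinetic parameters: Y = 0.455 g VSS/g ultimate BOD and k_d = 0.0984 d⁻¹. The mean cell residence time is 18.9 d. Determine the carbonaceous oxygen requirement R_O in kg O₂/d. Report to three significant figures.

R_O ≈ 26300 kg O₂/d

Observed yield with endogenous decay: Y_obs = Y / (1 + k_d·θ_c) = 0.455 / (1 + 0.0984 × 18.9) = 0.455 / 2.860 = 0.1591 g VSS/g ultimate BOD.
Q·(S₀ − S) = 42100 × (829 − 22.4) × 10⁻³ = 33958 kg/d removed.
P_X = Y_obs·Q·(S₀ − S) = 0.1591 × 33958 = 5403 kg VSS/d.
R_O = Q·ΔS − 1.42 P_X = 33958 − 7672 = 26286 kg O₂/d.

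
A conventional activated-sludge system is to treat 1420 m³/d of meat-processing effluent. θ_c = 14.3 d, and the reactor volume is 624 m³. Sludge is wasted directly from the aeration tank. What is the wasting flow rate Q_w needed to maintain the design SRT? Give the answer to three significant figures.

Q_w ≈ 43.6 m³/d

With mixed-liquor wasting, θ_c = V/Q_w, so Q_w = V/θ_c = 624.0/14.3 = 43.64 m³/d.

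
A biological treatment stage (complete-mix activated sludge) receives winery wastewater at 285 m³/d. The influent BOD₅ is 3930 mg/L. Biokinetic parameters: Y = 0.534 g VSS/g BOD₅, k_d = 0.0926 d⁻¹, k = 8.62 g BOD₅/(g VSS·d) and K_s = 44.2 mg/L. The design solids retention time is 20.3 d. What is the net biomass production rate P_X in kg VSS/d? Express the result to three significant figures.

P_X ≈ 208 kg VSS/d

From the Monod/SRT balance for a CMAS, S = K_s·(1+k_d θ_c)/[θ_c·(Y k − k_d) − 1] = 44.2 × (1 + 0.0926 × 20.3) / [20.3 × (0.534 × 8.62 − 0.0926) − 1] = 127.3 / 90.56 = 1.406 mg/L.
The observed yield is Y_obs = Y/(1 + k_d·θ_c) = 0.534 / (1 + 0.0926 × 20.3) = 0.534 / 2.880 = 0.1854 g VSS per g BOD₅ removed.
ΔS = 3930 − 1.41 = 3929 mg/L, so the substrate removal rate is 285 × 3929/1000 = 1120 kg BOD₅/d.
P_X = Y_obs · Q(S₀ − S) = 0.1854 × 1120 = 207.6 kg VSS/d.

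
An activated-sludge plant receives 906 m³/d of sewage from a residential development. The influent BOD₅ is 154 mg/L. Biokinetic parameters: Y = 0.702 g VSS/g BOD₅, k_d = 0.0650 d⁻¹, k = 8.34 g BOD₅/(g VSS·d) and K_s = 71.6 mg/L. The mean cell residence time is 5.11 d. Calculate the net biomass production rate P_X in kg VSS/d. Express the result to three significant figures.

For a completely mixed reactor with recycle the Lawrence–McCarty relation gives S = K_s·(1 + k_d·θ_c) / [θ_c·(Y·k − k_d) − 1] = 71.6 × (1 + 0.0650 × 5.11) / [5.11 × (0.702 × 8.34 − 0.0650) − 1] = 95.38 / 28.59 = 3.337 mg/L.
Y_obs = Y / (1 + k_d θ_c) = 0.702 / (1 + 0.0650 × 5.11) = 0.702 / 1.332 = 0.5270.
Mass of BOD₅ removed per day: Q(S₀ − S) = 906 × 150.7 g/m³ = 136.5 kg/d.
Biomass produced: P_X = Y_obs·Q·ΔS = 0.5270 × 136.5 ≈ 71.93 kg VSS/d.

P_X ≈ 71.9 kg VSS/d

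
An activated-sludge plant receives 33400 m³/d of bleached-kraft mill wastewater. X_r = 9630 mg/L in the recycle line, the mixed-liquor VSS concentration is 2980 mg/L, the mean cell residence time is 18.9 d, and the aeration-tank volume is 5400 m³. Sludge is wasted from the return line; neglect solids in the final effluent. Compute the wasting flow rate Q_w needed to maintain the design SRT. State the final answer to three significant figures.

Wasting from the return line (neglecting effluent solids): Q_w = V·X / (θ_c·X_r) = 5400 × 2980 / (18.9 × 9630) = 88.41 m³/d.

Q_w ≈ 88.4 m³/d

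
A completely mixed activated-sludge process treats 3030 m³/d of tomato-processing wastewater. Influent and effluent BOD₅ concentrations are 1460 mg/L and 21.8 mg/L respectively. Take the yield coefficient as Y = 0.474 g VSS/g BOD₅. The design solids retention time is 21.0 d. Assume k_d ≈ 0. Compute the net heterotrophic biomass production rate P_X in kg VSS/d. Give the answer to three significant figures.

Since k_d ≈ 0, Y_obs = Y = 0.474 g VSS/g BOD₅.
Mass of BOD₅ removed per day: Q(S₀ − S) = 3030 × 1438 g/m³ = 4358 kg/d.
P_X = Y_obs · Q(S₀ − S) = 0.4740 × 4358 = 2066 kg VSS/d.

P_X ≈ 2070 kg VSS/d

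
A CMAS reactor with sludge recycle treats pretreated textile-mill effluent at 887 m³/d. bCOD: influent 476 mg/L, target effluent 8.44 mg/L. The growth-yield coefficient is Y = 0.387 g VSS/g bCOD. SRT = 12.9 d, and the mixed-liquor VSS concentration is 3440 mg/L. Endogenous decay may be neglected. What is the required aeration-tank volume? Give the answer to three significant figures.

V ≈ 602 m³

V·X = Y·Q·ΔS·θ_c gives V = 0.387 × 887 × (476 − 8.44) × 12.9 / 3440 = 601.9 m³.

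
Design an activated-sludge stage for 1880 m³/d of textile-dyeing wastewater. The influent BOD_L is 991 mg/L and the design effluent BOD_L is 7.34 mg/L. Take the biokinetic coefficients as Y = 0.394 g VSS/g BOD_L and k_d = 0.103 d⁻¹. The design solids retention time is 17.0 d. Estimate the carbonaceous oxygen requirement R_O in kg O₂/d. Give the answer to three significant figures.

R_O ≈ 1470 kg O₂/d

The observed yield is Y_obs = Y/(1 + k_d·θ_c) = 0.394 / (1 + 0.103 × 17.0) = 0.394 / 2.751 = 0.1432 g VSS per g BOD_L removed.
Q·(S₀ − S) = 1880 × (991 − 7.34) × 10⁻³ = 1849 kg/d removed.
Biomass synthesised: P_X = Y_obs × 1849 = 264.9 kg VSS/d.
R_O = Q·ΔS − 1.42 P_X = 1849 − 376.1 = 1473 kg O₂/d.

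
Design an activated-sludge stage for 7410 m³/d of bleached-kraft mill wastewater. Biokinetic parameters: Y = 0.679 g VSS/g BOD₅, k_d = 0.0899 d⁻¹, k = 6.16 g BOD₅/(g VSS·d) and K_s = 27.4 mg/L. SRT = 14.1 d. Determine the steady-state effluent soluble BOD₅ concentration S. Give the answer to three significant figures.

Effluent substrate depends only on kinetics and SRT: S = K_s(1 + k_d θ_c) / [θ_c(Yk − k_d) − 1] = 27.4 × (1 + 0.0899 × 14.1) / [14.1 × (0.679 × 6.16 − 0.0899) − 1] = 62.13 / 56.71 = 1.096 mg/L.

S ≈ 1.10 mg/L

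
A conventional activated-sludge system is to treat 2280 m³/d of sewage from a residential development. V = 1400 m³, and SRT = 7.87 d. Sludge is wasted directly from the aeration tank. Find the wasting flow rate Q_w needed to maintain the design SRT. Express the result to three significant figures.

Wasting from the aeration tank: Q_w = V / θ_c = 1400 / 7.87 = 177.9 m³/d.

Q_w ≈ 178 m³/d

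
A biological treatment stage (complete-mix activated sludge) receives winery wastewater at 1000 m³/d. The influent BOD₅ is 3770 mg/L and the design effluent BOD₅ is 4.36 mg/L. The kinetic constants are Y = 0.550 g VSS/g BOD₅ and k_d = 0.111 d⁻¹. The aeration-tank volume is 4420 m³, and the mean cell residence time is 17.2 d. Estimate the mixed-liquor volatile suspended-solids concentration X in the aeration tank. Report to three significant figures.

From V·X·(1 + k_d·θ_c) = Y·Q·(S₀ − S)·θ_c: X = 0.550 × 1000 × (3770 − 4.36) × 17.2 / [4420 × (1 + 0.111 × 17.2)] = 2770 mg/L.

X ≈ 2770 mg/L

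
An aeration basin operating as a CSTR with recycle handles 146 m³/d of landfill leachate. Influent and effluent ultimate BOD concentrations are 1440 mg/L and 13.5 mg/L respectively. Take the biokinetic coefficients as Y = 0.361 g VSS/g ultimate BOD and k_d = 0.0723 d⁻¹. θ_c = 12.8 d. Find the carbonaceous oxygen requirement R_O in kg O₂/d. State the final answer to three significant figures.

The observed yield is Y_obs = Y/(1 + k_d·θ_c) = 0.361 / (1 + 0.0723 × 12.8) = 0.361 / 1.925 = 0.1875 g VSS per g ultimate BOD removed.
Q·(S₀ − S) = 146 × (1440 − 13.5) × 10⁻³ = 208.3 kg/d removed.
Net sludge production P_X = 0.1875 × 208.3 = 39.05 kg VSS/d.
R_O = Q·(S₀ − S) − 1.42·P_X = 208.3 − 1.42 × 39.05 = 152.8 kg O₂/d.

R_O ≈ 153 kg O₂/d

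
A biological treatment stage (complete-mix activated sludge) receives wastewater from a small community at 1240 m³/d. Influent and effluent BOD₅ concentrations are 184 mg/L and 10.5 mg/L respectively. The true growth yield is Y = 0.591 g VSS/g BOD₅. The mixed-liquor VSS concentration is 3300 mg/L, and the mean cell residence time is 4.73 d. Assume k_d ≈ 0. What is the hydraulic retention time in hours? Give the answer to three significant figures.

With k_d = 0 the design equation reduces to V = Y Q (S₀−S) θ_c / X = 0.591 × 1240 × (184 − 10.5) × 4.73 / 3300 = 182.2 m³.
Hydraulic retention time τ = V/Q = 182.2 / 1240 = 0.1470 d = 3.527 h.

τ ≈ 3.53 h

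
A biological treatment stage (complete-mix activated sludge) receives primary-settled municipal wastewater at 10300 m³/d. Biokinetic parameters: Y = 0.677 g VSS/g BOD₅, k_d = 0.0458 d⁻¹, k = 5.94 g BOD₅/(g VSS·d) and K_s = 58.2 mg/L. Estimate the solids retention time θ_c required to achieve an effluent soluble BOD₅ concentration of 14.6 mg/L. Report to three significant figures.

At the target effluent, Y k S/(K_s+S) = 0.677×5.94×14.6/72.80 = 0.8065 d⁻¹.
1/θ_c = 0.8065 − 0.0458 = 0.7607 d⁻¹, so θ_c = 1.315 d.

θ_c ≈ 1.31 d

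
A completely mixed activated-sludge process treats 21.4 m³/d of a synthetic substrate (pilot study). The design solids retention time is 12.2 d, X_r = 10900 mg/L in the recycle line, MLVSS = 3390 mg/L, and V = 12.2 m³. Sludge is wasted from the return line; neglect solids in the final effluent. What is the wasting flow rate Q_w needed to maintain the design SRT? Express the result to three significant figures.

Q_w ≈ 0.311 m³/d

Q_w = (V·X)/(θ_c X_r) = 12.20 × 3390 / (12.2 × 10900) = 0.3110 m³/d.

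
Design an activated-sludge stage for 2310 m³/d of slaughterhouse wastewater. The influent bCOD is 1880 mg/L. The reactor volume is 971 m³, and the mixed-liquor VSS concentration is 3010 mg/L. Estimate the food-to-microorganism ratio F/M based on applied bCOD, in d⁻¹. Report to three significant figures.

Food-to-microorganism ratio F/M = Q S₀ / (V X) = 2310 × 1880 / (971.0 × 3010) = 1.486 d⁻¹.

F/M ≈ 1.49 d⁻¹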